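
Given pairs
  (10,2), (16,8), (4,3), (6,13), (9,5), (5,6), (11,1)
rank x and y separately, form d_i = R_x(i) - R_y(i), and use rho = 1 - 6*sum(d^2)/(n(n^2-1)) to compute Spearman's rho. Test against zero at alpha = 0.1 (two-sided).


Step 1: Rank x and y separately (midranks; no ties here).
rank(x): 10->5, 16->7, 4->1, 6->3, 9->4, 5->2, 11->6
rank(y): 2->2, 8->6, 3->3, 13->7, 5->4, 6->5, 1->1
Step 2: d_i = R_x(i) - R_y(i); compute d_i^2.
  (5-2)^2=9, (7-6)^2=1, (1-3)^2=4, (3-7)^2=16, (4-4)^2=0, (2-5)^2=9, (6-1)^2=25
sum(d^2) = 64.
Step 3: rho = 1 - 6*64 / (7*(7^2 - 1)) = 1 - 384/336 = -0.142857.
Step 4: Under H0, t = rho * sqrt((n-2)/(1-rho^2)) = -0.3227 ~ t(5).
Step 5: Two-sided p-value from the t-distribution with 5 df = 0.759945.
Step 6: alpha = 0.1. fail to reject H0.

rho = -0.1429, p = 0.759945, fail to reject H0 at alpha = 0.1.


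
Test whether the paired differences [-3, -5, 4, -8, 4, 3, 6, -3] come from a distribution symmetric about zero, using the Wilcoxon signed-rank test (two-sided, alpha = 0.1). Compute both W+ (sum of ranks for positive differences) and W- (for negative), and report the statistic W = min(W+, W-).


Step 1: Drop any zero differences (none here) and take |d_i|.
|d| = [3, 5, 4, 8, 4, 3, 6, 3]
Step 2: Midrank |d_i| (ties get averaged ranks).
ranks: |3|->2, |5|->6, |4|->4.5, |8|->8, |4|->4.5, |3|->2, |6|->7, |3|->2
Step 3: Attach original signs; sum ranks with positive sign and with negative sign.
W+ = 4.5 + 4.5 + 2 + 7 = 18
W- = 2 + 6 + 8 + 2 = 18
(Check: W+ + W- = 36 should equal n(n+1)/2 = 36.)
Step 4: Test statistic W = min(W+, W-) = 18.
Step 5: Ties in |d|, so use the tie-corrected normal approximation.
        E[W] = n(n+1)/4 = 8*9/4 = 18.
        Tie groups: |d|=3 (t=3), |d|=4 (t=2); sum(t^3 - t) = 30.
        Var[W] = n(n+1)(2n+1)/24 - sum(t^3-t)/48 = 1224/24 - 30/48 = 50.375.
        z = (W - E[W]) / sqrt(Var[W]) = (18 - 18) / 7.0975 = 0.0000.
        Two-sided p = 2*Phi(z) = 1.000000.
Step 6: alpha = 0.1. fail to reject H0.

W+ = 18, W- = 18, W = min = 18, p = 1.000000, fail to reject H0.


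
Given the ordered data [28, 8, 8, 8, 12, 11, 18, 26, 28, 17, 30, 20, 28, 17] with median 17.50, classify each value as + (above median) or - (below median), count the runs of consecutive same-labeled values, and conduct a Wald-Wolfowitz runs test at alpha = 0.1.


Step 1: Compute median = 17.50; label A = above, B = below.
Labels in order: ABBBBBAAABAAAB  (n_A = 7, n_B = 7)
Step 2: Count runs R = 6.
Step 3: Under H0 (random ordering), E[R] = 2*n_A*n_B/(n_A+n_B) + 1 = 2*7*7/14 + 1 = 8.0000.
        Var[R] = 2*n_A*n_B*(2*n_A*n_B - n_A - n_B) / ((n_A+n_B)^2 * (n_A+n_B-1)) = 8232/2548 = 3.2308.
        SD[R] = 1.7974.
Step 4: Continuity-corrected z = (R + 0.5 - E[R]) / SD[R] = (6 + 0.5 - 8.0000) / 1.7974 = -0.8345.
Step 5: Two-sided p-value via normal approximation = 2*(1 - Phi(|z|)) = 0.403986.
Step 6: alpha = 0.1. fail to reject H0.

R = 6, z = -0.8345, p = 0.403986, fail to reject H0.


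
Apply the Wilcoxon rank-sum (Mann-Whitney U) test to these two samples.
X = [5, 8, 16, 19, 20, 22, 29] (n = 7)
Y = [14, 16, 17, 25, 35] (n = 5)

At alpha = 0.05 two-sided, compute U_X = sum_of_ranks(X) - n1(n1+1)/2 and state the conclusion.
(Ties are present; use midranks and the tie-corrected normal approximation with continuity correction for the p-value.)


Step 1: Combine and sort all 12 observations; assign midranks.
sorted (value, group): (5,X), (8,X), (14,Y), (16,X), (16,Y), (17,Y), (19,X), (20,X), (22,X), (25,Y), (29,X), (35,Y)
ranks: 5->1, 8->2, 14->3, 16->4.5, 16->4.5, 17->6, 19->7, 20->8, 22->9, 25->10, 29->11, 35->12
Step 2: Rank sum for X: R1 = 1 + 2 + 4.5 + 7 + 8 + 9 + 11 = 42.5.
Step 3: U_X = R1 - n1(n1+1)/2 = 42.5 - 7*8/2 = 42.5 - 28 = 14.5.
       U_Y = n1*n2 - U_X = 35 - 14.5 = 20.5.
Step 4: Ties are present, so use the tie-corrected normal approximation (with continuity correction) for the p-value.
Step 5: p-value = 0.684221; compare to alpha = 0.05. fail to reject H0.

U_X = 14.5, p = 0.684221, fail to reject H0 at alpha = 0.05.


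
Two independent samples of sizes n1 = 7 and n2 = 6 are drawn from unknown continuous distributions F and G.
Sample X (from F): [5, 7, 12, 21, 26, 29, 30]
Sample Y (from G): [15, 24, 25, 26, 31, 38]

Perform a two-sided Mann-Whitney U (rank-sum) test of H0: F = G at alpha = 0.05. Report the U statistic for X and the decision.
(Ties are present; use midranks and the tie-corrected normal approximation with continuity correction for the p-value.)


Step 1: Combine and sort all 13 observations; assign midranks.
sorted (value, group): (5,X), (7,X), (12,X), (15,Y), (21,X), (24,Y), (25,Y), (26,X), (26,Y), (29,X), (30,X), (31,Y), (38,Y)
ranks: 5->1, 7->2, 12->3, 15->4, 21->5, 24->6, 25->7, 26->8.5, 26->8.5, 29->10, 30->11, 31->12, 38->13
Step 2: Rank sum for X: R1 = 1 + 2 + 3 + 5 + 8.5 + 10 + 11 = 40.5.
Step 3: U_X = R1 - n1(n1+1)/2 = 40.5 - 7*8/2 = 40.5 - 28 = 12.5.
       U_Y = n1*n2 - U_X = 42 - 12.5 = 29.5.
Step 4: Ties are present, so use the tie-corrected normal approximation (with continuity correction) for the p-value.
Step 5: p-value = 0.252445; compare to alpha = 0.05. fail to reject H0.

U_X = 12.5, p = 0.252445, fail to reject H0 at alpha = 0.05.


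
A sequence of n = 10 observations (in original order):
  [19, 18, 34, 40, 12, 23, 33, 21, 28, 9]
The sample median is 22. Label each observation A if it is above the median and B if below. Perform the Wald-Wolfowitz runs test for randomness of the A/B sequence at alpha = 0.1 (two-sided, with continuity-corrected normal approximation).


Step 1: Compute median = 22; label A = above, B = below.
Labels in order: BBAABAABAB  (n_A = 5, n_B = 5)
Step 2: Count runs R = 7.
Step 3: Under H0 (random ordering), E[R] = 2*n_A*n_B/(n_A+n_B) + 1 = 2*5*5/10 + 1 = 6.0000.
        Var[R] = 2*n_A*n_B*(2*n_A*n_B - n_A - n_B) / ((n_A+n_B)^2 * (n_A+n_B-1)) = 2000/900 = 2.2222.
        SD[R] = 1.4907.
Step 4: Continuity-corrected z = (R - 0.5 - E[R]) / SD[R] = (7 - 0.5 - 6.0000) / 1.4907 = 0.3354.
Step 5: Two-sided p-value via normal approximation = 2*(1 - Phi(|z|)) = 0.737316.
Step 6: alpha = 0.1. fail to reject H0.

R = 7, z = 0.3354, p = 0.737316, fail to reject H0.


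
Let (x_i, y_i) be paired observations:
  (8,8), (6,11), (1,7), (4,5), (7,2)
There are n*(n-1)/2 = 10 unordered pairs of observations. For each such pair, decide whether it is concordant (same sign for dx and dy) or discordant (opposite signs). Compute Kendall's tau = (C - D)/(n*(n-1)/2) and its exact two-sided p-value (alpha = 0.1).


Step 1: Enumerate the 10 unordered pairs (i,j) with i<j and classify each by sign(x_j-x_i) * sign(y_j-y_i).
  (1,2):dx=-2,dy=+3->D; (1,3):dx=-7,dy=-1->C; (1,4):dx=-4,dy=-3->C; (1,5):dx=-1,dy=-6->C
  (2,3):dx=-5,dy=-4->C; (2,4):dx=-2,dy=-6->C; (2,5):dx=+1,dy=-9->D; (3,4):dx=+3,dy=-2->D
  (3,5):dx=+6,dy=-5->D; (4,5):dx=+3,dy=-3->D
Step 2: C = 5, D = 5, total pairs = 10.
Step 3: tau = (C - D)/(n(n-1)/2) = (5 - 5)/10 = 0.000000.
Step 4: Exact two-sided p-value (enumerate n! = 120 permutations of y under H0): p = 1.000000.
Step 5: alpha = 0.1. fail to reject H0.

tau_b = 0.0000 (C=5, D=5), p = 1.000000, fail to reject H0.


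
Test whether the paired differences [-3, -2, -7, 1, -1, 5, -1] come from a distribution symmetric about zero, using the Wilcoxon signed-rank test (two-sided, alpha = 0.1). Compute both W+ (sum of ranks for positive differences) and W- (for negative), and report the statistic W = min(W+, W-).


Step 1: Drop any zero differences (none here) and take |d_i|.
|d| = [3, 2, 7, 1, 1, 5, 1]
Step 2: Midrank |d_i| (ties get averaged ranks).
ranks: |3|->5, |2|->4, |7|->7, |1|->2, |1|->2, |5|->6, |1|->2
Step 3: Attach original signs; sum ranks with positive sign and with negative sign.
W+ = 2 + 6 = 8
W- = 5 + 4 + 7 + 2 + 2 = 20
(Check: W+ + W- = 28 should equal n(n+1)/2 = 28.)
Step 4: Test statistic W = min(W+, W-) = 8.
Step 5: Ties in |d|, so use the tie-corrected normal approximation.
        E[W] = n(n+1)/4 = 7*8/4 = 14.
        Tie groups: |d|=1 (t=3); sum(t^3 - t) = 24.
        Var[W] = n(n+1)(2n+1)/24 - sum(t^3-t)/48 = 840/24 - 24/48 = 34.5.
        z = (W - E[W]) / sqrt(Var[W]) = (8 - 14) / 5.8737 = -1.0215.
        Two-sided p = 2*Phi(z) = 0.307014.
Step 6: alpha = 0.1. fail to reject H0.

W+ = 8, W- = 20, W = min = 8, p = 0.307014, fail to reject H0.


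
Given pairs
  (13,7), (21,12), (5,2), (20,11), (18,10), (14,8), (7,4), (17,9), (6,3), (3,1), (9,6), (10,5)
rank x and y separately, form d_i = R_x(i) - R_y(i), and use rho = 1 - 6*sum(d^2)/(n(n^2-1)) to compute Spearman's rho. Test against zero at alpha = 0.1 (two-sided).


Step 1: Rank x and y separately (midranks; no ties here).
rank(x): 13->7, 21->12, 5->2, 20->11, 18->10, 14->8, 7->4, 17->9, 6->3, 3->1, 9->5, 10->6
rank(y): 7->7, 12->12, 2->2, 11->11, 10->10, 8->8, 4->4, 9->9, 3->3, 1->1, 6->6, 5->5
Step 2: d_i = R_x(i) - R_y(i); compute d_i^2.
  (7-7)^2=0, (12-12)^2=0, (2-2)^2=0, (11-11)^2=0, (10-10)^2=0, (8-8)^2=0, (4-4)^2=0, (9-9)^2=0, (3-3)^2=0, (1-1)^2=0, (5-6)^2=1, (6-5)^2=1
sum(d^2) = 2.
Step 3: rho = 1 - 6*2 / (12*(12^2 - 1)) = 1 - 12/1716 = 0.993007.
Step 4: Under H0, t = rho * sqrt((n-2)/(1-rho^2)) = 26.5990 ~ t(10).
Step 5: Two-sided p-value from the t-distribution with 10 df = 0.000000.
Step 6: alpha = 0.1. reject H0.

rho = 0.9930, p = 0.000000, reject H0 at alpha = 0.1.


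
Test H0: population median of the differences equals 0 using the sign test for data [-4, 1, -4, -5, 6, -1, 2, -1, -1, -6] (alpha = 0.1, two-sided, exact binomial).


Step 1: Discard zero differences. Original n = 10; n_eff = number of nonzero differences = 10.
Nonzero differences (with sign): -4, +1, -4, -5, +6, -1, +2, -1, -1, -6
Step 2: Count signs: positive = 3, negative = 7.
Step 3: Under H0: P(positive) = 0.5, so the number of positives S ~ Bin(10, 0.5).
Step 4: Two-sided exact p-value = sum of Bin(10,0.5) probabilities at or below the observed probability = 0.343750.
Step 5: alpha = 0.1. fail to reject H0.

n_eff = 10, pos = 3, neg = 7, p = 0.343750, fail to reject H0.


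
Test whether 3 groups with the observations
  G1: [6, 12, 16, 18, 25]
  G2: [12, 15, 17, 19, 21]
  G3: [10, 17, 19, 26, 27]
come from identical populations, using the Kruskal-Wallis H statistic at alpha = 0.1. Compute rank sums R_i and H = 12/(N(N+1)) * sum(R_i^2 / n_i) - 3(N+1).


Step 1: Combine all N = 15 observations and assign midranks.
sorted (value, group, rank): (6,G1,1), (10,G3,2), (12,G1,3.5), (12,G2,3.5), (15,G2,5), (16,G1,6), (17,G2,7.5), (17,G3,7.5), (18,G1,9), (19,G2,10.5), (19,G3,10.5), (21,G2,12), (25,G1,13), (26,G3,14), (27,G3,15)
Step 2: Sum ranks within each group.
R_1 = 32.5 (n_1 = 5)
R_2 = 38.5 (n_2 = 5)
R_3 = 49 (n_3 = 5)
Step 3: H = 12/(N(N+1)) * sum(R_i^2/n_i) - 3(N+1)
     = 12/(15*16) * (32.5^2/5 + 38.5^2/5 + 49^2/5) - 3*16
     = 0.050000 * 987.9 - 48
     = 1.395000.
Step 4: Ties present; correction factor C = 1 - 18/(15^3 - 15) = 0.994643. Corrected H = 1.395000 / 0.994643 = 1.402513.
Step 5: Under H0, H ~ chi^2(2); p-value = 0.495962.
Step 6: alpha = 0.1. fail to reject H0.

H = 1.4025, df = 2, p = 0.495962, fail to reject H0.


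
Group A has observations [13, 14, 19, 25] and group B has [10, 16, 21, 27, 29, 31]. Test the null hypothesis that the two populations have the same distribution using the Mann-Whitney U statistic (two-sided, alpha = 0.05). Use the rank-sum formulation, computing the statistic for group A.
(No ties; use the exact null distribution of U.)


Step 1: Combine and sort all 10 observations; assign midranks.
sorted (value, group): (10,Y), (13,X), (14,X), (16,Y), (19,X), (21,Y), (25,X), (27,Y), (29,Y), (31,Y)
ranks: 10->1, 13->2, 14->3, 16->4, 19->5, 21->6, 25->7, 27->8, 29->9, 31->10
Step 2: Rank sum for X: R1 = 2 + 3 + 5 + 7 = 17.
Step 3: U_X = R1 - n1(n1+1)/2 = 17 - 4*5/2 = 17 - 10 = 7.
       U_Y = n1*n2 - U_X = 24 - 7 = 17.
Step 4: No ties, so the exact null distribution of U (based on enumerating the C(10,4) = 210 equally likely rank assignments) gives the two-sided p-value.
Step 5: p-value = 0.352381; compare to alpha = 0.05. fail to reject H0.

U_X = 7, p = 0.352381, fail to reject H0 at alpha = 0.05.


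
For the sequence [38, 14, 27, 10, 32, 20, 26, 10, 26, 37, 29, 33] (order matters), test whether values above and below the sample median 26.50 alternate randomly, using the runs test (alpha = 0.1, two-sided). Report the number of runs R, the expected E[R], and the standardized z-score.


Step 1: Compute median = 26.50; label A = above, B = below.
Labels in order: ABABABBBBAAA  (n_A = 6, n_B = 6)
Step 2: Count runs R = 7.
Step 3: Under H0 (random ordering), E[R] = 2*n_A*n_B/(n_A+n_B) + 1 = 2*6*6/12 + 1 = 7.0000.
        Var[R] = 2*n_A*n_B*(2*n_A*n_B - n_A - n_B) / ((n_A+n_B)^2 * (n_A+n_B-1)) = 4320/1584 = 2.7273.
        SD[R] = 1.6514.
Step 4: R = E[R], so z = 0 with no continuity correction.
Step 5: Two-sided p-value via normal approximation = 2*(1 - Phi(|z|)) = 1.000000.
Step 6: alpha = 0.1. fail to reject H0.

R = 7, z = 0.0000, p = 1.000000, fail to reject H0.


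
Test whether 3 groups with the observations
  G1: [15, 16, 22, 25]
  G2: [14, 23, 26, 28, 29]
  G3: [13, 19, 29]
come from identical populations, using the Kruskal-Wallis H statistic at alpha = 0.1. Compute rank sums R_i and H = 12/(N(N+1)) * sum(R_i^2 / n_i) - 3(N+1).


Step 1: Combine all N = 12 observations and assign midranks.
sorted (value, group, rank): (13,G3,1), (14,G2,2), (15,G1,3), (16,G1,4), (19,G3,5), (22,G1,6), (23,G2,7), (25,G1,8), (26,G2,9), (28,G2,10), (29,G2,11.5), (29,G3,11.5)
Step 2: Sum ranks within each group.
R_1 = 21 (n_1 = 4)
R_2 = 39.5 (n_2 = 5)
R_3 = 17.5 (n_3 = 3)
Step 3: H = 12/(N(N+1)) * sum(R_i^2/n_i) - 3(N+1)
     = 12/(12*13) * (21^2/4 + 39.5^2/5 + 17.5^2/3) - 3*13
     = 0.076923 * 524.383 - 39
     = 1.337179.
Step 4: Ties present; correction factor C = 1 - 6/(12^3 - 12) = 0.996503. Corrected H = 1.337179 / 0.996503 = 1.341871.
Step 5: Under H0, H ~ chi^2(2); p-value = 0.511230.
Step 6: alpha = 0.1. fail to reject H0.

H = 1.3419, df = 2, p = 0.511230, fail to reject H0.


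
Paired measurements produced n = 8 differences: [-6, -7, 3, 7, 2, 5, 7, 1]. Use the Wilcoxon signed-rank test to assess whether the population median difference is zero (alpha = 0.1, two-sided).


Step 1: Drop any zero differences (none here) and take |d_i|.
|d| = [6, 7, 3, 7, 2, 5, 7, 1]
Step 2: Midrank |d_i| (ties get averaged ranks).
ranks: |6|->5, |7|->7, |3|->3, |7|->7, |2|->2, |5|->4, |7|->7, |1|->1
Step 3: Attach original signs; sum ranks with positive sign and with negative sign.
W+ = 3 + 7 + 2 + 4 + 7 + 1 = 24
W- = 5 + 7 = 12
(Check: W+ + W- = 36 should equal n(n+1)/2 = 36.)
Step 4: Test statistic W = min(W+, W-) = 12.
Step 5: Ties in |d|, so use the tie-corrected normal approximation.
        E[W] = n(n+1)/4 = 8*9/4 = 18.
        Tie groups: |d|=7 (t=3); sum(t^3 - t) = 24.
        Var[W] = n(n+1)(2n+1)/24 - sum(t^3-t)/48 = 1224/24 - 24/48 = 50.5.
        z = (W - E[W]) / sqrt(Var[W]) = (12 - 18) / 7.1063 = -0.8443.
        Two-sided p = 2*Phi(z) = 0.398492.
Step 6: alpha = 0.1. fail to reject H0.

W+ = 24, W- = 12, W = min = 12, p = 0.398492, fail to reject H0.


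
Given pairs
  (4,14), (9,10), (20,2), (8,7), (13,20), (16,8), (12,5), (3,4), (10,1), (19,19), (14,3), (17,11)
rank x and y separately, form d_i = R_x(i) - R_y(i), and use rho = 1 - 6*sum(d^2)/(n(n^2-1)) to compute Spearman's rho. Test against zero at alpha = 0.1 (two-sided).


Step 1: Rank x and y separately (midranks; no ties here).
rank(x): 4->2, 9->4, 20->12, 8->3, 13->7, 16->9, 12->6, 3->1, 10->5, 19->11, 14->8, 17->10
rank(y): 14->10, 10->8, 2->2, 7->6, 20->12, 8->7, 5->5, 4->4, 1->1, 19->11, 3->3, 11->9
Step 2: d_i = R_x(i) - R_y(i); compute d_i^2.
  (2-10)^2=64, (4-8)^2=16, (12-2)^2=100, (3-6)^2=9, (7-12)^2=25, (9-7)^2=4, (6-5)^2=1, (1-4)^2=9, (5-1)^2=16, (11-11)^2=0, (8-3)^2=25, (10-9)^2=1
sum(d^2) = 270.
Step 3: rho = 1 - 6*270 / (12*(12^2 - 1)) = 1 - 1620/1716 = 0.055944.
Step 4: Under H0, t = rho * sqrt((n-2)/(1-rho^2)) = 0.1772 ~ t(10).
Step 5: Two-sided p-value from the t-distribution with 10 df = 0.862898.
Step 6: alpha = 0.1. fail to reject H0.

rho = 0.0559, p = 0.862898, fail to reject H0 at alpha = 0.1.


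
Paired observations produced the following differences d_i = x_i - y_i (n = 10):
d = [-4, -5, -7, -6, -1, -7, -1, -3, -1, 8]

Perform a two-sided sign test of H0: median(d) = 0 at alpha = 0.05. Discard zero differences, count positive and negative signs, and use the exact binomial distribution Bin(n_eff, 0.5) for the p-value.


Step 1: Discard zero differences. Original n = 10; n_eff = number of nonzero differences = 10.
Nonzero differences (with sign): -4, -5, -7, -6, -1, -7, -1, -3, -1, +8
Step 2: Count signs: positive = 1, negative = 9.
Step 3: Under H0: P(positive) = 0.5, so the number of positives S ~ Bin(10, 0.5).
Step 4: Two-sided exact p-value = sum of Bin(10,0.5) probabilities at or below the observed probability = 0.021484.
Step 5: alpha = 0.05. reject H0.

n_eff = 10, pos = 1, neg = 9, p = 0.021484, reject H0.


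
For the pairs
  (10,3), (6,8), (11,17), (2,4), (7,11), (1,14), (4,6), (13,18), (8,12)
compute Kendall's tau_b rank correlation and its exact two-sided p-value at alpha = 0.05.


Step 1: Enumerate the 36 unordered pairs (i,j) with i<j and classify each by sign(x_j-x_i) * sign(y_j-y_i).
  (1,2):dx=-4,dy=+5->D; (1,3):dx=+1,dy=+14->C; (1,4):dx=-8,dy=+1->D; (1,5):dx=-3,dy=+8->D
  (1,6):dx=-9,dy=+11->D; (1,7):dx=-6,dy=+3->D; (1,8):dx=+3,dy=+15->C; (1,9):dx=-2,dy=+9->D
  (2,3):dx=+5,dy=+9->C; (2,4):dx=-4,dy=-4->C; (2,5):dx=+1,dy=+3->C; (2,6):dx=-5,dy=+6->D
  (2,7):dx=-2,dy=-2->C; (2,8):dx=+7,dy=+10->C; (2,9):dx=+2,dy=+4->C; (3,4):dx=-9,dy=-13->C
  (3,5):dx=-4,dy=-6->C; (3,6):dx=-10,dy=-3->C; (3,7):dx=-7,dy=-11->C; (3,8):dx=+2,dy=+1->C
  (3,9):dx=-3,dy=-5->C; (4,5):dx=+5,dy=+7->C; (4,6):dx=-1,dy=+10->D; (4,7):dx=+2,dy=+2->C
  (4,8):dx=+11,dy=+14->C; (4,9):dx=+6,dy=+8->C; (5,6):dx=-6,dy=+3->D; (5,7):dx=-3,dy=-5->C
  (5,8):dx=+6,dy=+7->C; (5,9):dx=+1,dy=+1->C; (6,7):dx=+3,dy=-8->D; (6,8):dx=+12,dy=+4->C
  (6,9):dx=+7,dy=-2->D; (7,8):dx=+9,dy=+12->C; (7,9):dx=+4,dy=+6->C; (8,9):dx=-5,dy=-6->C
Step 2: C = 25, D = 11, total pairs = 36.
Step 3: tau = (C - D)/(n(n-1)/2) = (25 - 11)/36 = 0.388889.
Step 4: Exact two-sided p-value (enumerate n! = 362880 permutations of y under H0): p = 0.180181.
Step 5: alpha = 0.05. fail to reject H0.

tau_b = 0.3889 (C=25, D=11), p = 0.180181, fail to reject H0.


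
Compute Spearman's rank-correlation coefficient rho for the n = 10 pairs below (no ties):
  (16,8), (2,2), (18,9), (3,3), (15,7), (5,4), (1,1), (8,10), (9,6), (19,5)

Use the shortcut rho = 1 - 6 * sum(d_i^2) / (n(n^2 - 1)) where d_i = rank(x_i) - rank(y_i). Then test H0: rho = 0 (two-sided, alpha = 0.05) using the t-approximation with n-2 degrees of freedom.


Step 1: Rank x and y separately (midranks; no ties here).
rank(x): 16->8, 2->2, 18->9, 3->3, 15->7, 5->4, 1->1, 8->5, 9->6, 19->10
rank(y): 8->8, 2->2, 9->9, 3->3, 7->7, 4->4, 1->1, 10->10, 6->6, 5->5
Step 2: d_i = R_x(i) - R_y(i); compute d_i^2.
  (8-8)^2=0, (2-2)^2=0, (9-9)^2=0, (3-3)^2=0, (7-7)^2=0, (4-4)^2=0, (1-1)^2=0, (5-10)^2=25, (6-6)^2=0, (10-5)^2=25
sum(d^2) = 50.
Step 3: rho = 1 - 6*50 / (10*(10^2 - 1)) = 1 - 300/990 = 0.696970.
Step 4: Under H0, t = rho * sqrt((n-2)/(1-rho^2)) = 2.7490 ~ t(8).
Step 5: Two-sided p-value from the t-distribution with 8 df = 0.025097.
Step 6: alpha = 0.05. reject H0.

rho = 0.6970, p = 0.025097, reject H0 at alpha = 0.05.


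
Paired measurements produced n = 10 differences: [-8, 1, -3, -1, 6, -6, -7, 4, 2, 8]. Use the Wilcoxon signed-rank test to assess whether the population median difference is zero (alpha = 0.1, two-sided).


Step 1: Drop any zero differences (none here) and take |d_i|.
|d| = [8, 1, 3, 1, 6, 6, 7, 4, 2, 8]
Step 2: Midrank |d_i| (ties get averaged ranks).
ranks: |8|->9.5, |1|->1.5, |3|->4, |1|->1.5, |6|->6.5, |6|->6.5, |7|->8, |4|->5, |2|->3, |8|->9.5
Step 3: Attach original signs; sum ranks with positive sign and with negative sign.
W+ = 1.5 + 6.5 + 5 + 3 + 9.5 = 25.5
W- = 9.5 + 4 + 1.5 + 6.5 + 8 = 29.5
(Check: W+ + W- = 55 should equal n(n+1)/2 = 55.)
Step 4: Test statistic W = min(W+, W-) = 25.5.
Step 5: Ties in |d|, so use the tie-corrected normal approximation.
        E[W] = n(n+1)/4 = 10*11/4 = 27.5.
        Tie groups: |d|=1 (t=2), |d|=6 (t=2), |d|=8 (t=2); sum(t^3 - t) = 18.
        Var[W] = n(n+1)(2n+1)/24 - sum(t^3-t)/48 = 2310/24 - 18/48 = 95.875.
        z = (W - E[W]) / sqrt(Var[W]) = (25.5 - 27.5) / 9.7916 = -0.2043.
        Two-sided p = 2*Phi(z) = 0.838153.
Step 6: alpha = 0.1. fail to reject H0.

W+ = 25.5, W- = 29.5, W = min = 25.5, p = 0.838153, fail to reject H0.


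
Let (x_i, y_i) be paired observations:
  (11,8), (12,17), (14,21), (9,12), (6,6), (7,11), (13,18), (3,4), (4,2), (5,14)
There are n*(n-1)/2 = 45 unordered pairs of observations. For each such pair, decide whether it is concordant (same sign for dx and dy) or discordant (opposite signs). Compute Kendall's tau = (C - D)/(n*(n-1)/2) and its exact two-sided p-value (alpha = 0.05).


Step 1: Enumerate the 45 unordered pairs (i,j) with i<j and classify each by sign(x_j-x_i) * sign(y_j-y_i).
  (1,2):dx=+1,dy=+9->C; (1,3):dx=+3,dy=+13->C; (1,4):dx=-2,dy=+4->D; (1,5):dx=-5,dy=-2->C
  (1,6):dx=-4,dy=+3->D; (1,7):dx=+2,dy=+10->C; (1,8):dx=-8,dy=-4->C; (1,9):dx=-7,dy=-6->C
  (1,10):dx=-6,dy=+6->D; (2,3):dx=+2,dy=+4->C; (2,4):dx=-3,dy=-5->C; (2,5):dx=-6,dy=-11->C
  (2,6):dx=-5,dy=-6->C; (2,7):dx=+1,dy=+1->C; (2,8):dx=-9,dy=-13->C; (2,9):dx=-8,dy=-15->C
  (2,10):dx=-7,dy=-3->C; (3,4):dx=-5,dy=-9->C; (3,5):dx=-8,dy=-15->C; (3,6):dx=-7,dy=-10->C
  (3,7):dx=-1,dy=-3->C; (3,8):dx=-11,dy=-17->C; (3,9):dx=-10,dy=-19->C; (3,10):dx=-9,dy=-7->C
  (4,5):dx=-3,dy=-6->C; (4,6):dx=-2,dy=-1->C; (4,7):dx=+4,dy=+6->C; (4,8):dx=-6,dy=-8->C
  (4,9):dx=-5,dy=-10->C; (4,10):dx=-4,dy=+2->D; (5,6):dx=+1,dy=+5->C; (5,7):dx=+7,dy=+12->C
  (5,8):dx=-3,dy=-2->C; (5,9):dx=-2,dy=-4->C; (5,10):dx=-1,dy=+8->D; (6,7):dx=+6,dy=+7->C
  (6,8):dx=-4,dy=-7->C; (6,9):dx=-3,dy=-9->C; (6,10):dx=-2,dy=+3->D; (7,8):dx=-10,dy=-14->C
  (7,9):dx=-9,dy=-16->C; (7,10):dx=-8,dy=-4->C; (8,9):dx=+1,dy=-2->D; (8,10):dx=+2,dy=+10->C
  (9,10):dx=+1,dy=+12->C
Step 2: C = 38, D = 7, total pairs = 45.
Step 3: tau = (C - D)/(n(n-1)/2) = (38 - 7)/45 = 0.688889.
Step 4: Exact two-sided p-value (enumerate n! = 3628800 permutations of y under H0): p = 0.004687.
Step 5: alpha = 0.05. reject H0.

tau_b = 0.6889 (C=38, D=7), p = 0.004687, reject H0.


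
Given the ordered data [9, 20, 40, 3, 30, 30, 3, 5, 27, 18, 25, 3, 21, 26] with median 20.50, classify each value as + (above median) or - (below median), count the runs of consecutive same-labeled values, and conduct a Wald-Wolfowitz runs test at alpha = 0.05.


Step 1: Compute median = 20.50; label A = above, B = below.
Labels in order: BBABAABBABABAA  (n_A = 7, n_B = 7)
Step 2: Count runs R = 10.
Step 3: Under H0 (random ordering), E[R] = 2*n_A*n_B/(n_A+n_B) + 1 = 2*7*7/14 + 1 = 8.0000.
        Var[R] = 2*n_A*n_B*(2*n_A*n_B - n_A - n_B) / ((n_A+n_B)^2 * (n_A+n_B-1)) = 8232/2548 = 3.2308.
        SD[R] = 1.7974.
Step 4: Continuity-corrected z = (R - 0.5 - E[R]) / SD[R] = (10 - 0.5 - 8.0000) / 1.7974 = 0.8345.
Step 5: Two-sided p-value via normal approximation = 2*(1 - Phi(|z|)) = 0.403986.
Step 6: alpha = 0.05. fail to reject H0.

R = 10, z = 0.8345, p = 0.403986, fail to reject H0.


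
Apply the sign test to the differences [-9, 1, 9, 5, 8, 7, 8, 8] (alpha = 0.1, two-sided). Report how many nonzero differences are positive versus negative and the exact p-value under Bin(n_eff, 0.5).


Step 1: Discard zero differences. Original n = 8; n_eff = number of nonzero differences = 8.
Nonzero differences (with sign): -9, +1, +9, +5, +8, +7, +8, +8
Step 2: Count signs: positive = 7, negative = 1.
Step 3: Under H0: P(positive) = 0.5, so the number of positives S ~ Bin(8, 0.5).
Step 4: Two-sided exact p-value = sum of Bin(8,0.5) probabilities at or below the observed probability = 0.070312.
Step 5: alpha = 0.1. reject H0.

n_eff = 8, pos = 7, neg = 1, p = 0.070312, reject H0.


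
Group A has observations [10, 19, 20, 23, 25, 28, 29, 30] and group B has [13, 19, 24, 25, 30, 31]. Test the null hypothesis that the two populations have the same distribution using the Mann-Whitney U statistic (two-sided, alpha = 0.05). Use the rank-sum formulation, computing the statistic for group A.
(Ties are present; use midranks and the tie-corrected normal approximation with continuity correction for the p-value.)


Step 1: Combine and sort all 14 observations; assign midranks.
sorted (value, group): (10,X), (13,Y), (19,X), (19,Y), (20,X), (23,X), (24,Y), (25,X), (25,Y), (28,X), (29,X), (30,X), (30,Y), (31,Y)
ranks: 10->1, 13->2, 19->3.5, 19->3.5, 20->5, 23->6, 24->7, 25->8.5, 25->8.5, 28->10, 29->11, 30->12.5, 30->12.5, 31->14
Step 2: Rank sum for X: R1 = 1 + 3.5 + 5 + 6 + 8.5 + 10 + 11 + 12.5 = 57.5.
Step 3: U_X = R1 - n1(n1+1)/2 = 57.5 - 8*9/2 = 57.5 - 36 = 21.5.
       U_Y = n1*n2 - U_X = 48 - 21.5 = 26.5.
Step 4: Ties are present, so use the tie-corrected normal approximation (with continuity correction) for the p-value.
Step 5: p-value = 0.795593; compare to alpha = 0.05. fail to reject H0.

U_X = 21.5, p = 0.795593, fail to reject H0 at alpha = 0.05.


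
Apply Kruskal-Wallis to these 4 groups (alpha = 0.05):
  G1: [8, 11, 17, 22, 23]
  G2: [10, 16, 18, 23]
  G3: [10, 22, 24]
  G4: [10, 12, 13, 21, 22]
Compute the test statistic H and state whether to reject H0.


Step 1: Combine all N = 17 observations and assign midranks.
sorted (value, group, rank): (8,G1,1), (10,G2,3), (10,G3,3), (10,G4,3), (11,G1,5), (12,G4,6), (13,G4,7), (16,G2,8), (17,G1,9), (18,G2,10), (21,G4,11), (22,G1,13), (22,G3,13), (22,G4,13), (23,G1,15.5), (23,G2,15.5), (24,G3,17)
Step 2: Sum ranks within each group.
R_1 = 43.5 (n_1 = 5)
R_2 = 36.5 (n_2 = 4)
R_3 = 33 (n_3 = 3)
R_4 = 40 (n_4 = 5)
Step 3: H = 12/(N(N+1)) * sum(R_i^2/n_i) - 3(N+1)
     = 12/(17*18) * (43.5^2/5 + 36.5^2/4 + 33^2/3 + 40^2/5) - 3*18
     = 0.039216 * 1394.51 - 54
     = 0.686765.
Step 4: Ties present; correction factor C = 1 - 54/(17^3 - 17) = 0.988971. Corrected H = 0.686765 / 0.988971 = 0.694424.
Step 5: Under H0, H ~ chi^2(3); p-value = 0.874515.
Step 6: alpha = 0.05. fail to reject H0.

H = 0.6944, df = 3, p = 0.874515, fail to reject H0.


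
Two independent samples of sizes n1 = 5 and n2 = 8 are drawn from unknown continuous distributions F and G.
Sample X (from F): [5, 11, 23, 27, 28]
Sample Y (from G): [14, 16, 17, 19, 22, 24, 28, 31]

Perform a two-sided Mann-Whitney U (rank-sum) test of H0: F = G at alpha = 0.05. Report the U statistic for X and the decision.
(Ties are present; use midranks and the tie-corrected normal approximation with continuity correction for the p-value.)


Step 1: Combine and sort all 13 observations; assign midranks.
sorted (value, group): (5,X), (11,X), (14,Y), (16,Y), (17,Y), (19,Y), (22,Y), (23,X), (24,Y), (27,X), (28,X), (28,Y), (31,Y)
ranks: 5->1, 11->2, 14->3, 16->4, 17->5, 19->6, 22->7, 23->8, 24->9, 27->10, 28->11.5, 28->11.5, 31->13
Step 2: Rank sum for X: R1 = 1 + 2 + 8 + 10 + 11.5 = 32.5.
Step 3: U_X = R1 - n1(n1+1)/2 = 32.5 - 5*6/2 = 32.5 - 15 = 17.5.
       U_Y = n1*n2 - U_X = 40 - 17.5 = 22.5.
Step 4: Ties are present, so use the tie-corrected normal approximation (with continuity correction) for the p-value.
Step 5: p-value = 0.769390; compare to alpha = 0.05. fail to reject H0.

U_X = 17.5, p = 0.769390, fail to reject H0 at alpha = 0.05.


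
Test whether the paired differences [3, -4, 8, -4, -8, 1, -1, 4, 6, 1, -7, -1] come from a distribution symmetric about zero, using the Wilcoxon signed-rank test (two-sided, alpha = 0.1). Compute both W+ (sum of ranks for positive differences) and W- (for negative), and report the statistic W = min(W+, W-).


Step 1: Drop any zero differences (none here) and take |d_i|.
|d| = [3, 4, 8, 4, 8, 1, 1, 4, 6, 1, 7, 1]
Step 2: Midrank |d_i| (ties get averaged ranks).
ranks: |3|->5, |4|->7, |8|->11.5, |4|->7, |8|->11.5, |1|->2.5, |1|->2.5, |4|->7, |6|->9, |1|->2.5, |7|->10, |1|->2.5
Step 3: Attach original signs; sum ranks with positive sign and with negative sign.
W+ = 5 + 11.5 + 2.5 + 7 + 9 + 2.5 = 37.5
W- = 7 + 7 + 11.5 + 2.5 + 10 + 2.5 = 40.5
(Check: W+ + W- = 78 should equal n(n+1)/2 = 78.)
Step 4: Test statistic W = min(W+, W-) = 37.5.
Step 5: Ties in |d|, so use the tie-corrected normal approximation.
        E[W] = n(n+1)/4 = 12*13/4 = 39.
        Tie groups: |d|=1 (t=4), |d|=4 (t=3), |d|=8 (t=2); sum(t^3 - t) = 90.
        Var[W] = n(n+1)(2n+1)/24 - sum(t^3-t)/48 = 3900/24 - 90/48 = 160.625.
        z = (W - E[W]) / sqrt(Var[W]) = (37.5 - 39) / 12.6738 = -0.1184.
        Two-sided p = 2*Phi(z) = 0.905787.
Step 6: alpha = 0.1. fail to reject H0.

W+ = 37.5, W- = 40.5, W = min = 37.5, p = 0.905787, fail to reject H0.


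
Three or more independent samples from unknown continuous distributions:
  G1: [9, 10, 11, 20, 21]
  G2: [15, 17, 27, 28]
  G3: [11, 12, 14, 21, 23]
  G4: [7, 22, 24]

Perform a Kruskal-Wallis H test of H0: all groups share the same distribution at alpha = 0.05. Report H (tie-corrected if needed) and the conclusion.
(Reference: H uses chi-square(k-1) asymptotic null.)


Step 1: Combine all N = 17 observations and assign midranks.
sorted (value, group, rank): (7,G4,1), (9,G1,2), (10,G1,3), (11,G1,4.5), (11,G3,4.5), (12,G3,6), (14,G3,7), (15,G2,8), (17,G2,9), (20,G1,10), (21,G1,11.5), (21,G3,11.5), (22,G4,13), (23,G3,14), (24,G4,15), (27,G2,16), (28,G2,17)
Step 2: Sum ranks within each group.
R_1 = 31 (n_1 = 5)
R_2 = 50 (n_2 = 4)
R_3 = 43 (n_3 = 5)
R_4 = 29 (n_4 = 3)
Step 3: H = 12/(N(N+1)) * sum(R_i^2/n_i) - 3(N+1)
     = 12/(17*18) * (31^2/5 + 50^2/4 + 43^2/5 + 29^2/3) - 3*18
     = 0.039216 * 1467.33 - 54
     = 3.542484.
Step 4: Ties present; correction factor C = 1 - 12/(17^3 - 17) = 0.997549. Corrected H = 3.542484 / 0.997549 = 3.551188.
Step 5: Under H0, H ~ chi^2(3); p-value = 0.314184.
Step 6: alpha = 0.05. fail to reject H0.

H = 3.5512, df = 3, p = 0.314184, fail to reject H0.


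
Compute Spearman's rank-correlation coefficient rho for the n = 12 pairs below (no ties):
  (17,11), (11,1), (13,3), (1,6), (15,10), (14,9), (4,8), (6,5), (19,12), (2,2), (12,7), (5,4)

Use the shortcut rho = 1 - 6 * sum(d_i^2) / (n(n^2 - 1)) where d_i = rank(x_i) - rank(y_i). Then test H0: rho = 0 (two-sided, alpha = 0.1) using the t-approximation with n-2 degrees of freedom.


Step 1: Rank x and y separately (midranks; no ties here).
rank(x): 17->11, 11->6, 13->8, 1->1, 15->10, 14->9, 4->3, 6->5, 19->12, 2->2, 12->7, 5->4
rank(y): 11->11, 1->1, 3->3, 6->6, 10->10, 9->9, 8->8, 5->5, 12->12, 2->2, 7->7, 4->4
Step 2: d_i = R_x(i) - R_y(i); compute d_i^2.
  (11-11)^2=0, (6-1)^2=25, (8-3)^2=25, (1-6)^2=25, (10-10)^2=0, (9-9)^2=0, (3-8)^2=25, (5-5)^2=0, (12-12)^2=0, (2-2)^2=0, (7-7)^2=0, (4-4)^2=0
sum(d^2) = 100.
Step 3: rho = 1 - 6*100 / (12*(12^2 - 1)) = 1 - 600/1716 = 0.650350.
Step 4: Under H0, t = rho * sqrt((n-2)/(1-rho^2)) = 2.7073 ~ t(10).
Step 5: Two-sided p-value from the t-distribution with 10 df = 0.022034.
Step 6: alpha = 0.1. reject H0.

rho = 0.6503, p = 0.022034, reject H0 at alpha = 0.1.


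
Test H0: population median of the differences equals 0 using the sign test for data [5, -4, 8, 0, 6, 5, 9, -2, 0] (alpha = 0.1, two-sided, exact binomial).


Step 1: Discard zero differences. Original n = 9; n_eff = number of nonzero differences = 7.
Nonzero differences (with sign): +5, -4, +8, +6, +5, +9, -2
Step 2: Count signs: positive = 5, negative = 2.
Step 3: Under H0: P(positive) = 0.5, so the number of positives S ~ Bin(7, 0.5).
Step 4: Two-sided exact p-value = sum of Bin(7,0.5) probabilities at or below the observed probability = 0.453125.
Step 5: alpha = 0.1. fail to reject H0.

n_eff = 7, pos = 5, neg = 2, p = 0.453125, fail to reject H0.


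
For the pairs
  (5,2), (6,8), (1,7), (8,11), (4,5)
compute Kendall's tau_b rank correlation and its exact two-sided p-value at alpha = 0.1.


Step 1: Enumerate the 10 unordered pairs (i,j) with i<j and classify each by sign(x_j-x_i) * sign(y_j-y_i).
  (1,2):dx=+1,dy=+6->C; (1,3):dx=-4,dy=+5->D; (1,4):dx=+3,dy=+9->C; (1,5):dx=-1,dy=+3->D
  (2,3):dx=-5,dy=-1->C; (2,4):dx=+2,dy=+3->C; (2,5):dx=-2,dy=-3->C; (3,4):dx=+7,dy=+4->C
  (3,5):dx=+3,dy=-2->D; (4,5):dx=-4,dy=-6->C
Step 2: C = 7, D = 3, total pairs = 10.
Step 3: tau = (C - D)/(n(n-1)/2) = (7 - 3)/10 = 0.400000.
Step 4: Exact two-sided p-value (enumerate n! = 120 permutations of y under H0): p = 0.483333.
Step 5: alpha = 0.1. fail to reject H0.

tau_b = 0.4000 (C=7, D=3), p = 0.483333, fail to reject H0.


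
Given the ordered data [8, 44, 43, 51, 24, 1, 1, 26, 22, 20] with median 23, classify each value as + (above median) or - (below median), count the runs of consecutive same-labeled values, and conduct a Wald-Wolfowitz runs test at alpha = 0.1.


Step 1: Compute median = 23; label A = above, B = below.
Labels in order: BAAAABBABB  (n_A = 5, n_B = 5)
Step 2: Count runs R = 5.
Step 3: Under H0 (random ordering), E[R] = 2*n_A*n_B/(n_A+n_B) + 1 = 2*5*5/10 + 1 = 6.0000.
        Var[R] = 2*n_A*n_B*(2*n_A*n_B - n_A - n_B) / ((n_A+n_B)^2 * (n_A+n_B-1)) = 2000/900 = 2.2222.
        SD[R] = 1.4907.
Step 4: Continuity-corrected z = (R + 0.5 - E[R]) / SD[R] = (5 + 0.5 - 6.0000) / 1.4907 = -0.3354.
Step 5: Two-sided p-value via normal approximation = 2*(1 - Phi(|z|)) = 0.737316.
Step 6: alpha = 0.1. fail to reject H0.

R = 5, z = -0.3354, p = 0.737316, fail to reject H0.


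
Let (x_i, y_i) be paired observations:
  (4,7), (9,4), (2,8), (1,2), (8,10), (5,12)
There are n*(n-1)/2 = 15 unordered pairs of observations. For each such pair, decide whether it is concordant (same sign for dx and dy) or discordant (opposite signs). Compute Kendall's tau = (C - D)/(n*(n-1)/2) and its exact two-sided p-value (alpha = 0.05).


Step 1: Enumerate the 15 unordered pairs (i,j) with i<j and classify each by sign(x_j-x_i) * sign(y_j-y_i).
  (1,2):dx=+5,dy=-3->D; (1,3):dx=-2,dy=+1->D; (1,4):dx=-3,dy=-5->C; (1,5):dx=+4,dy=+3->C
  (1,6):dx=+1,dy=+5->C; (2,3):dx=-7,dy=+4->D; (2,4):dx=-8,dy=-2->C; (2,5):dx=-1,dy=+6->D
  (2,6):dx=-4,dy=+8->D; (3,4):dx=-1,dy=-6->C; (3,5):dx=+6,dy=+2->C; (3,6):dx=+3,dy=+4->C
  (4,5):dx=+7,dy=+8->C; (4,6):dx=+4,dy=+10->C; (5,6):dx=-3,dy=+2->D
Step 2: C = 9, D = 6, total pairs = 15.
Step 3: tau = (C - D)/(n(n-1)/2) = (9 - 6)/15 = 0.200000.
Step 4: Exact two-sided p-value (enumerate n! = 720 permutations of y under H0): p = 0.719444.
Step 5: alpha = 0.05. fail to reject H0.

tau_b = 0.2000 (C=9, D=6), p = 0.719444, fail to reject H0.


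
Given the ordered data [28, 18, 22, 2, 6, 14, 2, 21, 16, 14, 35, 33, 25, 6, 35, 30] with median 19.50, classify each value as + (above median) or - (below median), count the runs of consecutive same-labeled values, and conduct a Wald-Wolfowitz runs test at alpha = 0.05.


Step 1: Compute median = 19.50; label A = above, B = below.
Labels in order: ABABBBBABBAAABAA  (n_A = 8, n_B = 8)
Step 2: Count runs R = 9.
Step 3: Under H0 (random ordering), E[R] = 2*n_A*n_B/(n_A+n_B) + 1 = 2*8*8/16 + 1 = 9.0000.
        Var[R] = 2*n_A*n_B*(2*n_A*n_B - n_A - n_B) / ((n_A+n_B)^2 * (n_A+n_B-1)) = 14336/3840 = 3.7333.
        SD[R] = 1.9322.
Step 4: R = E[R], so z = 0 with no continuity correction.
Step 5: Two-sided p-value via normal approximation = 2*(1 - Phi(|z|)) = 1.000000.
Step 6: alpha = 0.05. fail to reject H0.

R = 9, z = 0.0000, p = 1.000000, fail to reject H0.


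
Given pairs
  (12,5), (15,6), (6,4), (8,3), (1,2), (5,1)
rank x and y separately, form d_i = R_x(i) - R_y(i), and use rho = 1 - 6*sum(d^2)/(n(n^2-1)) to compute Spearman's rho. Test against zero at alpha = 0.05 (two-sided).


Step 1: Rank x and y separately (midranks; no ties here).
rank(x): 12->5, 15->6, 6->3, 8->4, 1->1, 5->2
rank(y): 5->5, 6->6, 4->4, 3->3, 2->2, 1->1
Step 2: d_i = R_x(i) - R_y(i); compute d_i^2.
  (5-5)^2=0, (6-6)^2=0, (3-4)^2=1, (4-3)^2=1, (1-2)^2=1, (2-1)^2=1
sum(d^2) = 4.
Step 3: rho = 1 - 6*4 / (6*(6^2 - 1)) = 1 - 24/210 = 0.885714.
Step 4: Under H0, t = rho * sqrt((n-2)/(1-rho^2)) = 3.8158 ~ t(4).
Step 5: Two-sided p-value from the t-distribution with 4 df = 0.018845.
Step 6: alpha = 0.05. reject H0.

rho = 0.8857, p = 0.018845, reject H0 at alpha = 0.05.


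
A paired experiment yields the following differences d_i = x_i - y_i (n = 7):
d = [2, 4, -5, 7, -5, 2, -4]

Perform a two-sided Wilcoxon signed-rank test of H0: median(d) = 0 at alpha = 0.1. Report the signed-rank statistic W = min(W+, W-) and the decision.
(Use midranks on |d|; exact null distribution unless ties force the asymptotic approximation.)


Step 1: Drop any zero differences (none here) and take |d_i|.
|d| = [2, 4, 5, 7, 5, 2, 4]
Step 2: Midrank |d_i| (ties get averaged ranks).
ranks: |2|->1.5, |4|->3.5, |5|->5.5, |7|->7, |5|->5.5, |2|->1.5, |4|->3.5
Step 3: Attach original signs; sum ranks with positive sign and with negative sign.
W+ = 1.5 + 3.5 + 7 + 1.5 = 13.5
W- = 5.5 + 5.5 + 3.5 = 14.5
(Check: W+ + W- = 28 should equal n(n+1)/2 = 28.)
Step 4: Test statistic W = min(W+, W-) = 13.5.
Step 5: Ties in |d|, so use the tie-corrected normal approximation.
        E[W] = n(n+1)/4 = 7*8/4 = 14.
        Tie groups: |d|=2 (t=2), |d|=4 (t=2), |d|=5 (t=2); sum(t^3 - t) = 18.
        Var[W] = n(n+1)(2n+1)/24 - sum(t^3-t)/48 = 840/24 - 18/48 = 34.625.
        z = (W - E[W]) / sqrt(Var[W]) = (13.5 - 14) / 5.8843 = -0.0850.
        Two-sided p = 2*Phi(z) = 0.932284.
Step 6: alpha = 0.1. fail to reject H0.

W+ = 13.5, W- = 14.5, W = min = 13.5, p = 0.932284, fail to reject H0.


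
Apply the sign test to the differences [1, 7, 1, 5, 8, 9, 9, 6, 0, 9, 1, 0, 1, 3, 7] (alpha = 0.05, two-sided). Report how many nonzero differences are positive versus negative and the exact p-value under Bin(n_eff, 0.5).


Step 1: Discard zero differences. Original n = 15; n_eff = number of nonzero differences = 13.
Nonzero differences (with sign): +1, +7, +1, +5, +8, +9, +9, +6, +9, +1, +1, +3, +7
Step 2: Count signs: positive = 13, negative = 0.
Step 3: Under H0: P(positive) = 0.5, so the number of positives S ~ Bin(13, 0.5).
Step 4: Two-sided exact p-value = sum of Bin(13,0.5) probabilities at or below the observed probability = 0.000244.
Step 5: alpha = 0.05. reject H0.

n_eff = 13, pos = 13, neg = 0, p = 0.000244, reject H0.


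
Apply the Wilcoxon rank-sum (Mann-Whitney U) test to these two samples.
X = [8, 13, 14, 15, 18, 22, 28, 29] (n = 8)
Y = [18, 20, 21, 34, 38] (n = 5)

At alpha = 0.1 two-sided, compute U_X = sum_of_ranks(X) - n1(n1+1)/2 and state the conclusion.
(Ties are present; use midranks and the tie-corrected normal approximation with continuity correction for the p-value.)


Step 1: Combine and sort all 13 observations; assign midranks.
sorted (value, group): (8,X), (13,X), (14,X), (15,X), (18,X), (18,Y), (20,Y), (21,Y), (22,X), (28,X), (29,X), (34,Y), (38,Y)
ranks: 8->1, 13->2, 14->3, 15->4, 18->5.5, 18->5.5, 20->7, 21->8, 22->9, 28->10, 29->11, 34->12, 38->13
Step 2: Rank sum for X: R1 = 1 + 2 + 3 + 4 + 5.5 + 9 + 10 + 11 = 45.5.
Step 3: U_X = R1 - n1(n1+1)/2 = 45.5 - 8*9/2 = 45.5 - 36 = 9.5.
       U_Y = n1*n2 - U_X = 40 - 9.5 = 30.5.
Step 4: Ties are present, so use the tie-corrected normal approximation (with continuity correction) for the p-value.
Step 5: p-value = 0.142685; compare to alpha = 0.1. fail to reject H0.

U_X = 9.5, p = 0.142685, fail to reject H0 at alpha = 0.1.


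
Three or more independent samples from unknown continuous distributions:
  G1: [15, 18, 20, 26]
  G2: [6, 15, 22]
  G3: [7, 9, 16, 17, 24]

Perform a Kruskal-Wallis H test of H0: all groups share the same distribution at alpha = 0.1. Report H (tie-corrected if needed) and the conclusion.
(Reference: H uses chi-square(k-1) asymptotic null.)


Step 1: Combine all N = 12 observations and assign midranks.
sorted (value, group, rank): (6,G2,1), (7,G3,2), (9,G3,3), (15,G1,4.5), (15,G2,4.5), (16,G3,6), (17,G3,7), (18,G1,8), (20,G1,9), (22,G2,10), (24,G3,11), (26,G1,12)
Step 2: Sum ranks within each group.
R_1 = 33.5 (n_1 = 4)
R_2 = 15.5 (n_2 = 3)
R_3 = 29 (n_3 = 5)
Step 3: H = 12/(N(N+1)) * sum(R_i^2/n_i) - 3(N+1)
     = 12/(12*13) * (33.5^2/4 + 15.5^2/3 + 29^2/5) - 3*13
     = 0.076923 * 528.846 - 39
     = 1.680449.
Step 4: Ties present; correction factor C = 1 - 6/(12^3 - 12) = 0.996503. Corrected H = 1.680449 / 0.996503 = 1.686345.
Step 5: Under H0, H ~ chi^2(2); p-value = 0.430343.
Step 6: alpha = 0.1. fail to reject H0.

H = 1.6863, df = 2, p = 0.430343, fail to reject H0.


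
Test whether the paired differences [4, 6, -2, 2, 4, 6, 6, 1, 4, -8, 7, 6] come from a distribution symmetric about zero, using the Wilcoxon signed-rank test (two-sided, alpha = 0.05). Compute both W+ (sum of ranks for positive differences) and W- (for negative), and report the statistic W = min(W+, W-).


Step 1: Drop any zero differences (none here) and take |d_i|.
|d| = [4, 6, 2, 2, 4, 6, 6, 1, 4, 8, 7, 6]
Step 2: Midrank |d_i| (ties get averaged ranks).
ranks: |4|->5, |6|->8.5, |2|->2.5, |2|->2.5, |4|->5, |6|->8.5, |6|->8.5, |1|->1, |4|->5, |8|->12, |7|->11, |6|->8.5
Step 3: Attach original signs; sum ranks with positive sign and with negative sign.
W+ = 5 + 8.5 + 2.5 + 5 + 8.5 + 8.5 + 1 + 5 + 11 + 8.5 = 63.5
W- = 2.5 + 12 = 14.5
(Check: W+ + W- = 78 should equal n(n+1)/2 = 78.)
Step 4: Test statistic W = min(W+, W-) = 14.5.
Step 5: Ties in |d|, so use the tie-corrected normal approximation.
        E[W] = n(n+1)/4 = 12*13/4 = 39.
        Tie groups: |d|=2 (t=2), |d|=4 (t=3), |d|=6 (t=4); sum(t^3 - t) = 90.
        Var[W] = n(n+1)(2n+1)/24 - sum(t^3-t)/48 = 3900/24 - 90/48 = 160.625.
        z = (W - E[W]) / sqrt(Var[W]) = (14.5 - 39) / 12.6738 = -1.9331.
        Two-sided p = 2*Phi(z) = 0.053221.
Step 6: alpha = 0.05. fail to reject H0.

W+ = 63.5, W- = 14.5, W = min = 14.5, p = 0.053221, fail to reject H0.
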